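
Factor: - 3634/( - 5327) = 2^1*7^ ( - 1)*23^1*79^1*761^(- 1 ) 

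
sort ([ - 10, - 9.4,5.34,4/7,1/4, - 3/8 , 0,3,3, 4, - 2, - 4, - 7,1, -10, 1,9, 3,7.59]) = [-10, - 10, - 9.4, - 7,-4, - 2, - 3/8,0,1/4 , 4/7, 1,  1, 3,3, 3,4, 5.34,7.59,  9]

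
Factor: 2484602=2^1*281^1*4421^1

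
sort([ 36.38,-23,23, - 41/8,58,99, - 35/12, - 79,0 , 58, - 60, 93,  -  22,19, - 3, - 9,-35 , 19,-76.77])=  [-79, - 76.77,-60, - 35, - 23, - 22, - 9 ,  -  41/8, - 3,-35/12,0,19 , 19, 23, 36.38,58,58,93, 99 ]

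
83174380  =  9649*8620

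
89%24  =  17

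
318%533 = 318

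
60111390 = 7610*7899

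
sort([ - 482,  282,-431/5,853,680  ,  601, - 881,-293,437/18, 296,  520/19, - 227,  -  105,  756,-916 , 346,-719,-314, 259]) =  [-916,-881, - 719,-482, - 314,-293 , - 227 , - 105, - 431/5,437/18,520/19,259, 282,296,  346,601,680,  756,853] 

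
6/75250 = 3/37625 = 0.00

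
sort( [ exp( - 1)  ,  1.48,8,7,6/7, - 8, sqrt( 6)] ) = [ -8, exp( - 1 ) , 6/7,1.48,sqrt (6),7, 8] 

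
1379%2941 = 1379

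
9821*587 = 5764927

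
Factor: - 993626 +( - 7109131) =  - 3^1*13^1*207763^1 = - 8102757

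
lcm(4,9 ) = 36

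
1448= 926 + 522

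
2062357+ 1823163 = 3885520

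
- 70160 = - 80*877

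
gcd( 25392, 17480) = 184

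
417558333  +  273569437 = 691127770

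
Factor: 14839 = 11^1 * 19^1 * 71^1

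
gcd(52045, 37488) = 1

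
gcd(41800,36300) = 1100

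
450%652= 450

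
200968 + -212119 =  - 11151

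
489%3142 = 489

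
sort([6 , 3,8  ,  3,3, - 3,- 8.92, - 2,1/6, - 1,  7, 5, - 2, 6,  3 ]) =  [ - 8.92, -3,-2 , - 2, - 1,  1/6,3, 3,3, 3,5,6, 6,7,  8 ] 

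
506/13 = 38 + 12/13 = 38.92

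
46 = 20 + 26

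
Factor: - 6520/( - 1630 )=4=2^2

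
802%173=110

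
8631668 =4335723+4295945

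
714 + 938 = 1652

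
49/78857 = 49/78857  =  0.00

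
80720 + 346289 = 427009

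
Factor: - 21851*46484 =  - 1015721884 = - 2^2 * 11621^1*21851^1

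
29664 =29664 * 1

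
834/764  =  1+35/382 = 1.09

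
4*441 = 1764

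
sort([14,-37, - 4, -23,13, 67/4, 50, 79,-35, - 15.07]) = [ - 37, - 35,  -  23,- 15.07,-4, 13,14 , 67/4, 50, 79] 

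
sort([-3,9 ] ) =[-3, 9]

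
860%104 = 28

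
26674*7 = 186718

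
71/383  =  71/383 = 0.19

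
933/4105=933/4105  =  0.23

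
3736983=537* 6959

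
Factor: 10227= 3^1*7^1* 487^1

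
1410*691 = 974310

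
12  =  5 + 7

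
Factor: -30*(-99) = 2^1*3^3*5^1*11^1 = 2970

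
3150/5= 630 =630.00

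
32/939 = 32/939 = 0.03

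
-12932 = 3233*( - 4)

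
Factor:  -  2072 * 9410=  - 19497520 =- 2^4*5^1*7^1*37^1*941^1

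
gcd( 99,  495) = 99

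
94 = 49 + 45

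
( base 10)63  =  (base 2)111111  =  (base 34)1t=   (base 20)33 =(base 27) 29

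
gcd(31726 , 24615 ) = 547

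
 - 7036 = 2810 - 9846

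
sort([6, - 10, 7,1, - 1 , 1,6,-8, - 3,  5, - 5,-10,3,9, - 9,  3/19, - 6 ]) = [ - 10, - 10, - 9, - 8,  -  6, - 5,- 3,-1,3/19, 1, 1, 3,5,6,6, 7,9] 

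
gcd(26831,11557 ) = 7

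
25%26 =25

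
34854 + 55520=90374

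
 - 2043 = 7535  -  9578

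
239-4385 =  - 4146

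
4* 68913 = 275652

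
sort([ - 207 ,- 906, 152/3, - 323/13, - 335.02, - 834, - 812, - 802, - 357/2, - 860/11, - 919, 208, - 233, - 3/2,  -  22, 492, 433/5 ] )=[ - 919, - 906 , -834, - 812,- 802,  -  335.02, - 233 , - 207 , - 357/2,-860/11, - 323/13 , - 22,  -  3/2, 152/3  ,  433/5,208,492]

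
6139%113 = 37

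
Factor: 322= 2^1*7^1*23^1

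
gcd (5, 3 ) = 1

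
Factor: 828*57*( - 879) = - 41485284= -2^2*3^4*19^1 * 23^1*293^1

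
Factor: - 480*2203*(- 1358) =2^6 * 3^1*5^1*7^1*97^1 * 2203^1 = 1436003520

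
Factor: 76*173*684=2^4*3^2*19^2*173^1= 8993232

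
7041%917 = 622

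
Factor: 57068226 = 2^1* 3^4*352273^1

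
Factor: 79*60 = 2^2*3^1*5^1*79^1 = 4740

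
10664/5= 10664/5=2132.80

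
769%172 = 81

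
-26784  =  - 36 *744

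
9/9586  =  9/9586 = 0.00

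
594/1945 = 594/1945 =0.31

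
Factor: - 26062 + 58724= 32662 = 2^1*7^1*2333^1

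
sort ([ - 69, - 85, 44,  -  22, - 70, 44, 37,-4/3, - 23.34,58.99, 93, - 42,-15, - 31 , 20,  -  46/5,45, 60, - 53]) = [  -  85 ,-70, - 69,-53, - 42,-31, - 23.34, - 22, - 15, - 46/5, - 4/3 , 20,  37,44, 44,45, 58.99,60, 93]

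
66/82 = 33/41 = 0.80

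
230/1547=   230/1547 =0.15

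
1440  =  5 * 288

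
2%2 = 0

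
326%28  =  18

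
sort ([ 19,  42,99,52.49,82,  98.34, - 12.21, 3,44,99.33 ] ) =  [-12.21,  3,19,42,44, 52.49,82,98.34,99,99.33 ]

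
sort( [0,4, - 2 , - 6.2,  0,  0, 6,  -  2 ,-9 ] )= [-9,  -  6.2, - 2, - 2, 0, 0, 0,4, 6]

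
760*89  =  67640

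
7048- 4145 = 2903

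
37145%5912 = 1673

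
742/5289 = 742/5289 = 0.14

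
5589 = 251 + 5338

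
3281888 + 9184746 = 12466634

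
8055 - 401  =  7654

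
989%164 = 5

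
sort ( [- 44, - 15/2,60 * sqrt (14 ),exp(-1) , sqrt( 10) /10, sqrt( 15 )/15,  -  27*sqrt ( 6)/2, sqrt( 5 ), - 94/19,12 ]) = [ - 44, - 27*sqrt( 6)/2, - 15/2,-94/19, sqrt(15)/15,sqrt( 10)/10,  exp( -1), sqrt(5), 12, 60*sqrt(14)]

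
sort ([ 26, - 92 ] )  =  [ - 92,26 ] 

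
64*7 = 448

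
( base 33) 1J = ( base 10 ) 52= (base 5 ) 202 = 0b110100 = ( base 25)22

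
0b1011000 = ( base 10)88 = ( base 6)224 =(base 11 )80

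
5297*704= 3729088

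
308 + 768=1076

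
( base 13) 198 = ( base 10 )294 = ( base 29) a4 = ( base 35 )8e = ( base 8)446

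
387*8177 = 3164499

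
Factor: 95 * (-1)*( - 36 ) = 2^2*3^2*5^1 * 19^1 =3420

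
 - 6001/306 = - 353/18= - 19.61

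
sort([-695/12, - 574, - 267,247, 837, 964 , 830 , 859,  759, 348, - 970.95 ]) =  [-970.95,-574, - 267, - 695/12, 247, 348,759, 830, 837 , 859, 964 ]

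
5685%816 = 789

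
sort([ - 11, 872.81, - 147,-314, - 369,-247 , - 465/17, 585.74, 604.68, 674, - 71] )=[ - 369, - 314,-247, -147 ,  -  71, - 465/17, - 11, 585.74,604.68,674, 872.81]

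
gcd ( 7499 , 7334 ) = 1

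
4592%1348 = 548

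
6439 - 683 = 5756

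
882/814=1 + 34/407 = 1.08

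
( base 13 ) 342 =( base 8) 1061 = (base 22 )13B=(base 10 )561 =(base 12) 3A9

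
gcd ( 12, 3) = 3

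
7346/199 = 7346/199 = 36.91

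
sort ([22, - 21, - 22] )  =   [ - 22,-21, 22 ] 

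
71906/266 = 270 + 43/133=270.32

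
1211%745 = 466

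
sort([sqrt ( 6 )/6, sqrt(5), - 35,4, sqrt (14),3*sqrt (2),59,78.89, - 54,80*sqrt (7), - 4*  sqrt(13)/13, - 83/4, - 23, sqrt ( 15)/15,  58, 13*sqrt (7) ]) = [ - 54,  -  35 , - 23, - 83/4, - 4*sqrt(13)/13, sqrt ( 15 ) /15,sqrt(6) /6 , sqrt( 5 ), sqrt( 14),4,3*sqrt( 2),  13*sqrt(7 ),  58, 59,78.89,80*sqrt( 7) ]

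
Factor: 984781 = 7^1*140683^1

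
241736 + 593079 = 834815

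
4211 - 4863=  - 652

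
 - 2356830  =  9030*(-261)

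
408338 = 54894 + 353444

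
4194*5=20970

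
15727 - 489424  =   - 473697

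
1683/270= 6  +  7/30 = 6.23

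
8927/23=388+ 3/23 = 388.13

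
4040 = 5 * 808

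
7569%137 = 34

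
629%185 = 74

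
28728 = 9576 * 3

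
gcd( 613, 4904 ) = 613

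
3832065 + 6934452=10766517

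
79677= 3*26559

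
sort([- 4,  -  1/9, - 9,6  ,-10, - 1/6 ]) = [ - 10, - 9, - 4,  -  1/6, - 1/9, 6]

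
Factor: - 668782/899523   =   - 2^1 * 3^ ( - 2) *89^( - 1)*127^1 * 1123^( - 1) *2633^1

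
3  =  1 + 2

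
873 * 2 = 1746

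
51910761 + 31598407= 83509168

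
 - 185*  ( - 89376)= 16534560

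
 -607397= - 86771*7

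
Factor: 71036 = 2^2*7^1*43^1*59^1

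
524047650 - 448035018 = 76012632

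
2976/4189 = 2976/4189 = 0.71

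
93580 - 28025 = 65555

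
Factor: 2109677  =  827^1*2551^1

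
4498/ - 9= - 4498/9 = - 499.78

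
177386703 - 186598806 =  - 9212103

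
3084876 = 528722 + 2556154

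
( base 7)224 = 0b1110100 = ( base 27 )48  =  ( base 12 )98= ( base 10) 116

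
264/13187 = 264/13187 = 0.02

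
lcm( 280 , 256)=8960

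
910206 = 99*9194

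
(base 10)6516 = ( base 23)C77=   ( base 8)14564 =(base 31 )6O6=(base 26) 9GG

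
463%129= 76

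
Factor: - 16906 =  - 2^1*79^1 * 107^1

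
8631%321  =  285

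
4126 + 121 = 4247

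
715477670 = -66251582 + 781729252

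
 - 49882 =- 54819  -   - 4937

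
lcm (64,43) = 2752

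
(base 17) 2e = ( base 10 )48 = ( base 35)1D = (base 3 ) 1210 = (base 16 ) 30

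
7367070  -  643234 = 6723836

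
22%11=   0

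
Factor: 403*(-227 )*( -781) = 11^1*13^1 * 31^1 * 71^1*227^1 = 71446661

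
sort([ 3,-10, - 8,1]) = [ - 10, - 8 , 1,3] 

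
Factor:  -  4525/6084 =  - 2^ ( - 2 ) * 3^( - 2) * 5^2*13^(-2 ) *181^1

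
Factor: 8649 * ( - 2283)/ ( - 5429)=3^3*31^2*61^( - 1 )* 89^( - 1)* 761^1  =  19745667/5429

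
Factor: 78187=41^1*1907^1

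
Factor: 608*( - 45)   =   - 2^5*3^2*5^1*19^1= -27360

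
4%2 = 0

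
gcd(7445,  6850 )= 5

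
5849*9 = 52641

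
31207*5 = 156035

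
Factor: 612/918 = 2/3 = 2^1*3^( - 1 ) 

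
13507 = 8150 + 5357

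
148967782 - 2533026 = 146434756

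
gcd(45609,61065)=69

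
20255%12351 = 7904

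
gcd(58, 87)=29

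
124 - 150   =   - 26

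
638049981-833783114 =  - 195733133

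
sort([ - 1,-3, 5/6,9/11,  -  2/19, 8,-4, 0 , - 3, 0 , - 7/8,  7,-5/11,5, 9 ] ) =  [-4, - 3, - 3, - 1, - 7/8, - 5/11,- 2/19,0, 0,9/11,5/6, 5,7, 8, 9]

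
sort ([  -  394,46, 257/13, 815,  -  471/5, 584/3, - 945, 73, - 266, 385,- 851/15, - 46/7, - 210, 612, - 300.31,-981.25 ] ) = [ - 981.25, - 945,- 394,-300.31, - 266,-210, - 471/5, - 851/15,-46/7, 257/13, 46, 73, 584/3, 385 , 612, 815]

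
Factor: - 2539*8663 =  - 21995357= - 2539^1*  8663^1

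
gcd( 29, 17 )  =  1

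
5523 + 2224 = 7747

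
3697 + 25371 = 29068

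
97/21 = 97/21 = 4.62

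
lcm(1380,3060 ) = 70380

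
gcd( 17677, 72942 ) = 1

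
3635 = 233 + 3402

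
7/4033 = 7/4033= 0.00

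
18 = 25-7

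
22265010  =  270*82463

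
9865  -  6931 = 2934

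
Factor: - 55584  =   - 2^5*3^2*193^1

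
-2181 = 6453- 8634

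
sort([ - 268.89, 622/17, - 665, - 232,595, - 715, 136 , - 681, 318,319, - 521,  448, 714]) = [-715,-681,-665, - 521, - 268.89, - 232,622/17,136,  318, 319, 448,595, 714]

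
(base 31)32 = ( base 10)95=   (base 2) 1011111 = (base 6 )235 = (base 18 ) 55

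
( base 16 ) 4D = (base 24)35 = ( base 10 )77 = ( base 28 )2l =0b1001101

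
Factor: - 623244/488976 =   -  2^( - 2 )*61^( - 1) * 311^1 = - 311/244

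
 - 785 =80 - 865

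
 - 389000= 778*(- 500)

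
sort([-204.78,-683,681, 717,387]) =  [  -  683, - 204.78, 387,  681, 717]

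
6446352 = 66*97672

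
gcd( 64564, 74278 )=2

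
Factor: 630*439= 276570=2^1*3^2*5^1*7^1*439^1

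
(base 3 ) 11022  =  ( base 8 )164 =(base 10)116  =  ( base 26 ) 4c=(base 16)74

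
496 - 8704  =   - 8208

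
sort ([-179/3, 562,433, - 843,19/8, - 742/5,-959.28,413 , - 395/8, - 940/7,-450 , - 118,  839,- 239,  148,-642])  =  [  -  959.28,-843,-642, - 450, - 239,-742/5 ,  -  940/7 , - 118, - 179/3 , - 395/8  ,  19/8,148, 413,433 , 562, 839]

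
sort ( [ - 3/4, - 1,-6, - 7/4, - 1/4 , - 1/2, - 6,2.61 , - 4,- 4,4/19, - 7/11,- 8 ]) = [-8 , - 6, - 6,  -  4, - 4, - 7/4, - 1,  -  3/4, - 7/11, - 1/2, - 1/4, 4/19,2.61]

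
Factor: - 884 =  - 2^2 * 13^1*17^1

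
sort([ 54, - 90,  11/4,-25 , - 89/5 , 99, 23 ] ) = [ - 90,  -  25, - 89/5, 11/4, 23,54, 99 ]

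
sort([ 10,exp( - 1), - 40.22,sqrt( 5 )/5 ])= [ -40.22,exp( - 1), sqrt( 5)/5 , 10]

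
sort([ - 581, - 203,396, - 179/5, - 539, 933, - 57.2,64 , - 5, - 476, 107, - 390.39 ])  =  [ - 581, - 539, -476,  -  390.39, - 203, - 57.2, - 179/5, - 5,64,107,  396 , 933]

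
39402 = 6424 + 32978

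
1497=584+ 913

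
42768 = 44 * 972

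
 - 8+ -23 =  - 31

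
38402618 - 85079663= -46677045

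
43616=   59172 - 15556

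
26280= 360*73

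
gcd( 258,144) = 6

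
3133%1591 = 1542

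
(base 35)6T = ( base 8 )357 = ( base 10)239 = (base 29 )87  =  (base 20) BJ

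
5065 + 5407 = 10472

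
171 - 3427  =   - 3256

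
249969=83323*3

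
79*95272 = 7526488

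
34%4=2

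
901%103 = 77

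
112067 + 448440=560507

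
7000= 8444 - 1444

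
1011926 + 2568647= 3580573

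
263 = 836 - 573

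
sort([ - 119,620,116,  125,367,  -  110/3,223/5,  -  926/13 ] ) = [ - 119,-926/13  ,  -  110/3,223/5, 116,  125,367,620]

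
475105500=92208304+382897196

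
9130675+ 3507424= 12638099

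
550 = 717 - 167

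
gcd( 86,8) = 2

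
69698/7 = 69698/7 =9956.86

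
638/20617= 638/20617= 0.03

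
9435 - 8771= 664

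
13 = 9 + 4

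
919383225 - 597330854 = 322052371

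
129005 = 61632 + 67373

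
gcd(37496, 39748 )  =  4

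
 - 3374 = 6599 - 9973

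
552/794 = 276/397 = 0.70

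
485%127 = 104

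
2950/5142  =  1475/2571 = 0.57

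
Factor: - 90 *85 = - 2^1*3^2*5^2*17^1  =  - 7650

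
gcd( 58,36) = 2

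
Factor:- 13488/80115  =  - 4496/26705 = - 2^4*5^ (-1 ) * 7^( - 2 )*109^( - 1)*281^1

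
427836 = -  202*( - 2118)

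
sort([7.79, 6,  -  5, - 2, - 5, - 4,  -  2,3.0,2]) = [ - 5,  -  5,- 4, -2, - 2,2, 3.0,6,  7.79 ] 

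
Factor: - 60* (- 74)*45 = 199800 = 2^3*3^3*5^2* 37^1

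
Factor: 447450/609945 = 2^1 *5^1 * 7^ (  -  1) * 19^1*37^( - 1 ) = 190/259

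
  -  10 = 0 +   -  10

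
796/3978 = 398/1989 = 0.20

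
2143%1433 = 710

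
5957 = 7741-1784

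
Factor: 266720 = 2^5*5^1 * 1667^1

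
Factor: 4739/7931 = 677/1133 = 11^(  -  1)*103^(- 1)*677^1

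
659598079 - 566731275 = 92866804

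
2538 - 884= 1654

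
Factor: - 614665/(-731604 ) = 2^( - 2 )*3^ ( - 1 )*5^1*41^ ( - 1 )*269^1*457^1 * 1487^ ( - 1 ) 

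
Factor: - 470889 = -3^2*52321^1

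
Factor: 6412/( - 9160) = -2^( - 1)*5^( - 1)*7^1 = - 7/10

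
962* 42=40404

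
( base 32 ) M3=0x2C3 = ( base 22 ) 1a3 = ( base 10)707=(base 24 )15b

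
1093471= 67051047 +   -  65957576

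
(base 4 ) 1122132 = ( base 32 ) 5ku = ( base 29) 6pj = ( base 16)169E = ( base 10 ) 5790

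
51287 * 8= 410296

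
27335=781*35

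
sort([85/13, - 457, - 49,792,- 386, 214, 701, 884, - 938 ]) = [-938, - 457 , - 386 , - 49,85/13,214,  701,  792 , 884]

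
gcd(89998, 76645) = 1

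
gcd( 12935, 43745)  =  65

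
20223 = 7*2889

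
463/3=154 + 1/3 = 154.33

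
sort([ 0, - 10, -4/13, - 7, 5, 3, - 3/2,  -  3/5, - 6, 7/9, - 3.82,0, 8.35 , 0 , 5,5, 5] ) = [-10, - 7, - 6, - 3.82, - 3/2, - 3/5, - 4/13,0,0,0,  7/9 , 3,  5, 5, 5,5,8.35]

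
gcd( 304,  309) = 1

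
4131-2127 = 2004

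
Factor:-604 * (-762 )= 2^3*  3^1 *127^1*151^1 = 460248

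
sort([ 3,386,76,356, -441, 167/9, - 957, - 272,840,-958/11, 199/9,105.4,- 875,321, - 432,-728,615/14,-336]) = [ - 957,-875, - 728, - 441,-432, - 336, - 272 , -958/11,3, 167/9, 199/9, 615/14,76, 105.4,321, 356 , 386, 840]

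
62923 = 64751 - 1828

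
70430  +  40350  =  110780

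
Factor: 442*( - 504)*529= - 117844272 =- 2^4*3^2*7^1*13^1 * 17^1 * 23^2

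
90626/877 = 103 + 295/877  =  103.34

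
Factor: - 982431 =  - 3^2*109159^1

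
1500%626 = 248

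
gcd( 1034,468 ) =2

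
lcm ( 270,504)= 7560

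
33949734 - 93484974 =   -  59535240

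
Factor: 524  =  2^2*131^1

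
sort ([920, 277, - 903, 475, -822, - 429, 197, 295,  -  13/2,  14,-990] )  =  [ - 990, - 903, - 822,-429 ,  -  13/2,14, 197,277, 295, 475, 920 ]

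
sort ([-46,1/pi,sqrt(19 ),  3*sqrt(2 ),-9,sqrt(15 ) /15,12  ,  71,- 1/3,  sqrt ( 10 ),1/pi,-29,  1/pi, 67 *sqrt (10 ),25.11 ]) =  [ - 46, - 29, - 9, - 1/3,sqrt( 15)/15,1/pi,1/pi,1/pi,sqrt ( 10 ),3*sqrt(2 ), sqrt ( 19), 12 , 25.11, 71,67*sqrt (10 ) ] 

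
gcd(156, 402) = 6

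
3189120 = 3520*906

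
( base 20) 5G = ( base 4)1310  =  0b1110100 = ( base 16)74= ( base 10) 116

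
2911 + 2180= 5091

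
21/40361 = 21/40361  =  0.00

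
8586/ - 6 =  - 1431+0/1 = - 1431.00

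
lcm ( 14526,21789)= 43578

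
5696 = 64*89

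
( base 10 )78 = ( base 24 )36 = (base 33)2c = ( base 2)1001110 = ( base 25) 33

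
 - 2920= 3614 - 6534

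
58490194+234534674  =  293024868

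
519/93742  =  519/93742 = 0.01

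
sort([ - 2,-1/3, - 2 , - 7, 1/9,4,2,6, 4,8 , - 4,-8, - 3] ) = [ -8, - 7 , - 4, - 3,- 2 , - 2,  -  1/3,1/9, 2,4, 4,6, 8 ]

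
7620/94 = 81 + 3/47 = 81.06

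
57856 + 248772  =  306628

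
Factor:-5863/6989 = - 11^1*13^1*29^( - 1)*41^1 * 241^ ( - 1 )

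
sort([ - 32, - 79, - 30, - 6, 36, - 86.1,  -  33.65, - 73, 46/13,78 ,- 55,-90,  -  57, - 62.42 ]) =[ - 90,-86.1,- 79,- 73, - 62.42, - 57,- 55,  -  33.65,  -  32, - 30, - 6,46/13, 36 , 78 ]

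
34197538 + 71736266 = 105933804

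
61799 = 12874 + 48925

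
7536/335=7536/335 = 22.50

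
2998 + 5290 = 8288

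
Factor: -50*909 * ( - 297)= 13498650 = 2^1*3^5*5^2*11^1*101^1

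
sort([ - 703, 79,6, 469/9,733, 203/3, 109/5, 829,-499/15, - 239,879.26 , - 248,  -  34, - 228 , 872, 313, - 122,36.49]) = [ - 703,  -  248, - 239, - 228, - 122 , - 34, - 499/15,6, 109/5 , 36.49,469/9, 203/3,79, 313, 733  ,  829,872,879.26] 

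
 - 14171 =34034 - 48205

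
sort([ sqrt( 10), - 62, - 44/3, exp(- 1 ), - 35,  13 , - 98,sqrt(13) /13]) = [ - 98, - 62, - 35, - 44/3,sqrt( 13 )/13, exp( - 1 ), sqrt(10),  13]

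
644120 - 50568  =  593552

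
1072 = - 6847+7919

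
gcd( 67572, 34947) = 9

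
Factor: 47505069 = 3^3*389^1*4523^1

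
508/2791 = 508/2791 = 0.18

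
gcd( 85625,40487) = 1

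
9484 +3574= 13058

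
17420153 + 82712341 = 100132494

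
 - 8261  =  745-9006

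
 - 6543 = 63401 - 69944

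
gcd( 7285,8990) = 155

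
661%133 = 129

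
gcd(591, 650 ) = 1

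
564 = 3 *188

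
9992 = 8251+1741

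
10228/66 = 154 + 32/33= 154.97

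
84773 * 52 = 4408196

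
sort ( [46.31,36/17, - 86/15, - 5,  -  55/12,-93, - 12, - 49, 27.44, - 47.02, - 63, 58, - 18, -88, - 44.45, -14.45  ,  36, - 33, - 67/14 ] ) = [-93,-88, - 63, - 49, - 47.02, - 44.45, - 33, - 18, - 14.45, - 12, - 86/15, - 5, - 67/14, - 55/12 , 36/17, 27.44, 36 , 46.31, 58]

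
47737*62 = 2959694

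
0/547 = 0 = 0.00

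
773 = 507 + 266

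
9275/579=9275/579 = 16.02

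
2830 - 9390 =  - 6560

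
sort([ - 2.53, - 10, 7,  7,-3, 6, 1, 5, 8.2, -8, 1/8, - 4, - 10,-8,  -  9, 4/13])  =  [ - 10, - 10,- 9, - 8 ,-8,  -  4,- 3, - 2.53, 1/8 , 4/13, 1, 5,6, 7, 7 , 8.2]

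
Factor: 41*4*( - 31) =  - 2^2 *31^1 *41^1= - 5084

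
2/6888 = 1/3444=0.00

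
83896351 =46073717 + 37822634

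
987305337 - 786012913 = 201292424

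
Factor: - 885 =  - 3^1*5^1*59^1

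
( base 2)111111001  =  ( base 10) 505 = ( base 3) 200201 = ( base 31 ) G9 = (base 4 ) 13321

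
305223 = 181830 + 123393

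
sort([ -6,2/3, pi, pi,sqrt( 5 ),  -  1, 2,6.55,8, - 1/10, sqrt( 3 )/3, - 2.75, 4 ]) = [ -6,-2.75, - 1, - 1/10 , sqrt(3) /3,2/3,2,sqrt (5 ),pi, pi,4 , 6.55,8]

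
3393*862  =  2924766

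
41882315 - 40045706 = 1836609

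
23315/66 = 23315/66 = 353.26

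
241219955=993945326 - 752725371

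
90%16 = 10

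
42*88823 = 3730566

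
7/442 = 7/442 = 0.02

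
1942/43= 45 + 7/43 = 45.16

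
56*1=56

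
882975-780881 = 102094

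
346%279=67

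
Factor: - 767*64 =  - 49088=- 2^6*13^1*59^1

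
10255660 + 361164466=371420126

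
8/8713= 8/8713 = 0.00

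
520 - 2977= - 2457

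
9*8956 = 80604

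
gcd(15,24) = 3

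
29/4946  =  29/4946 =0.01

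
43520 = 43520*1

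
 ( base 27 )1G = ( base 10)43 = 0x2B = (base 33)1A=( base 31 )1c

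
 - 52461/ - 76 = 690+21/76=690.28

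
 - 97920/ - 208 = 6120/13=470.77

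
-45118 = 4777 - 49895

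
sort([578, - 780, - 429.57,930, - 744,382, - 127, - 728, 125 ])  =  [- 780, - 744, - 728,-429.57,-127, 125 , 382,  578,930]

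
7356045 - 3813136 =3542909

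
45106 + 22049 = 67155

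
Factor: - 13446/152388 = -3/34 = -2^( - 1)  *3^1* 17^( - 1 ) 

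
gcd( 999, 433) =1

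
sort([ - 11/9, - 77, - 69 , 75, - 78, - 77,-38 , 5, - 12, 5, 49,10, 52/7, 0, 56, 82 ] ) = [ - 78,-77 , - 77, - 69, - 38, - 12, - 11/9, 0,  5,5,  52/7, 10,49, 56,75 , 82] 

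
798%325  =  148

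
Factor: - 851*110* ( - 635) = 59442350 = 2^1*5^2* 11^1*23^1*37^1*127^1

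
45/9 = 5 = 5.00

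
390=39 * 10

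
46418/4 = 23209/2  =  11604.50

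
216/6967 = 216/6967 = 0.03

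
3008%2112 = 896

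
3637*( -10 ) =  - 36370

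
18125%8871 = 383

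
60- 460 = - 400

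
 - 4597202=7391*( - 622)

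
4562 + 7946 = 12508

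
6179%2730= 719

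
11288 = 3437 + 7851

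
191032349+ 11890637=202922986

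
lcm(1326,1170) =19890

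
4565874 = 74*61701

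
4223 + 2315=6538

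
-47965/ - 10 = 4796 + 1/2 =4796.50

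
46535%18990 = 8555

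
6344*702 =4453488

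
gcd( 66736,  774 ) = 86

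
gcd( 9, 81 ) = 9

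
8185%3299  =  1587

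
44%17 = 10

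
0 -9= - 9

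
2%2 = 0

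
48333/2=24166 + 1/2 = 24166.50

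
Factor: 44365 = 5^1*19^1*467^1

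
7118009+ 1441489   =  8559498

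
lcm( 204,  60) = 1020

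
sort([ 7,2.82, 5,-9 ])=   [ - 9, 2.82,5, 7]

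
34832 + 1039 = 35871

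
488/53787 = 488/53787  =  0.01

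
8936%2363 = 1847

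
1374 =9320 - 7946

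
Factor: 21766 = 2^1*10883^1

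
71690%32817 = 6056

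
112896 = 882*128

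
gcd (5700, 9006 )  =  114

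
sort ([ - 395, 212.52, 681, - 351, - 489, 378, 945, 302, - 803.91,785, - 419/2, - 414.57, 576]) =[ - 803.91, - 489, - 414.57,- 395,  -  351, - 419/2 , 212.52, 302, 378 , 576, 681,785, 945 ] 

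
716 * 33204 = 23774064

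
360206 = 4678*77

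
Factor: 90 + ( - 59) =31^1 = 31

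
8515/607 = 8515/607=14.03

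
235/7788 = 235/7788 = 0.03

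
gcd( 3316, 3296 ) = 4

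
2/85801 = 2/85801 = 0.00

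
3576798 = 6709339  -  3132541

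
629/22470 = 629/22470 = 0.03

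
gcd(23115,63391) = 1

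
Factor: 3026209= 797^1*3797^1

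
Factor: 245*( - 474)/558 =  - 3^( - 1)*5^1*7^2*31^ ( - 1 )*79^1 = -19355/93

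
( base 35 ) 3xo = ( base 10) 4854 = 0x12f6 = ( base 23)941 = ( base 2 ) 1001011110110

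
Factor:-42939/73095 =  - 14313/24365 = - 3^1*5^(  -  1 )*11^ ( - 1 )* 13^1*367^1*443^( - 1 ) 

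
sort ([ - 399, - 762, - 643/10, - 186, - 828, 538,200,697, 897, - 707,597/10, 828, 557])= [  -  828, - 762,-707, - 399,  -  186, - 643/10,  597/10, 200, 538,557,697, 828,897 ] 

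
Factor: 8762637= 3^1*13^1*224683^1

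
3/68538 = 1/22846 =0.00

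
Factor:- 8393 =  - 7^1*11^1*109^1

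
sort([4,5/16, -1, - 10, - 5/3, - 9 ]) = [  -  10, - 9,-5/3, - 1,5/16,4 ] 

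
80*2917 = 233360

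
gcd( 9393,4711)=1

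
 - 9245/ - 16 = 577+13/16 = 577.81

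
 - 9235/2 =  - 9235/2= - 4617.50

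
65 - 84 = - 19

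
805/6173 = 805/6173  =  0.13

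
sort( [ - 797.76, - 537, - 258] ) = [ - 797.76, - 537, - 258 ] 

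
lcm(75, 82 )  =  6150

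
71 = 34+37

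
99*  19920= 1972080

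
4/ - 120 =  - 1/30=- 0.03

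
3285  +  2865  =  6150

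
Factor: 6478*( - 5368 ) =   -  34773904 = -2^4*11^1*41^1*61^1*79^1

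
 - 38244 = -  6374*6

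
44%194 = 44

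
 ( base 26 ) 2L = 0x49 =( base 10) 73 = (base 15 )4d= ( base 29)2f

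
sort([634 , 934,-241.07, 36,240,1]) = [ - 241.07 , 1, 36, 240,634, 934] 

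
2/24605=2/24605 = 0.00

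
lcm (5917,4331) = 420107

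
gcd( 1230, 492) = 246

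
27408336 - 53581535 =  - 26173199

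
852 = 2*426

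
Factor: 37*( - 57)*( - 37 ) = 3^1*19^1*37^2 =78033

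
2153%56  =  25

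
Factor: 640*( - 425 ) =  - 272000 =- 2^7 * 5^3*17^1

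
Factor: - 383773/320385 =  - 557/465 = -  3^(-1 ) * 5^ ( - 1 ) * 31^( - 1) *557^1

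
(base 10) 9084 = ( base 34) 7t6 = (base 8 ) 21574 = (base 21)KCC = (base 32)8RS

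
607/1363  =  607/1363=0.45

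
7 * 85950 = 601650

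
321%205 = 116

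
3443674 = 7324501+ - 3880827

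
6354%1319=1078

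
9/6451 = 9/6451 = 0.00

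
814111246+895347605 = 1709458851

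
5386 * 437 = 2353682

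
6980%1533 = 848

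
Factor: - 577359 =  - 3^2*64151^1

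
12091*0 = 0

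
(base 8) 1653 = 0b1110101011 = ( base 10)939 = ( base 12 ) 663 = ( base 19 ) 2b8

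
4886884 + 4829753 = 9716637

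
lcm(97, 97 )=97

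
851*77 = 65527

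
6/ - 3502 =-1 + 1748/1751 = - 0.00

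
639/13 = 49  +  2/13=49.15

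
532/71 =532/71 = 7.49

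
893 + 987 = 1880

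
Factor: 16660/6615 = 68/27 = 2^2*3^ (  -  3 ) * 17^1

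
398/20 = 19 +9/10 = 19.90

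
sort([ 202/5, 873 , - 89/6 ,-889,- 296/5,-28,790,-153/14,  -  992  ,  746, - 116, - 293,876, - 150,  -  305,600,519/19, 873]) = [  -  992, - 889,-305 , - 293, - 150 ,-116, - 296/5, - 28,-89/6, - 153/14 , 519/19,202/5,600,746,790, 873 , 873,  876]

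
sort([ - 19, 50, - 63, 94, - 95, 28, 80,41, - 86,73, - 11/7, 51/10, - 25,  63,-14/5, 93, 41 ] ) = [ - 95, - 86, - 63, - 25, - 19, - 14/5, - 11/7, 51/10, 28,41,  41, 50,63 , 73,80, 93,94]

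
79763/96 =79763/96  =  830.86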